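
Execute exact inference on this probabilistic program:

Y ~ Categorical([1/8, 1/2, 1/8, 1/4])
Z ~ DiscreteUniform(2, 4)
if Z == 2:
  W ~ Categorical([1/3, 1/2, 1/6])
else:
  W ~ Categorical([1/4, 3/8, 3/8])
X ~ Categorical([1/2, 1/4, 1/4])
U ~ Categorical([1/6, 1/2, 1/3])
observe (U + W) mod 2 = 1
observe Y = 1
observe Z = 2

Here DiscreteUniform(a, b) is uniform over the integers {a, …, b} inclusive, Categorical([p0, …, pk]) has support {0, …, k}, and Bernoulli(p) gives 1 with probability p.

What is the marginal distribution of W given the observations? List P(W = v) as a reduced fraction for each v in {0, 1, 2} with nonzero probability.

P(W=0) = 1/3, P(W=1) = 1/2, P(W=2) = 1/6

Enumerate traces; 12 have nonzero weight after conditioning:
  (Y=1, Z=2, W=0, X=0, U=1) weight 1/72
  (Y=1, Z=2, W=0, X=1, U=1) weight 1/144
  (Y=1, Z=2, W=0, X=2, U=1) weight 1/144
  (Y=1, Z=2, W=1, X=0, U=0) weight 1/144
  (Y=1, Z=2, W=1, X=0, U=2) weight 1/72
  (Y=1, Z=2, W=1, X=1, U=0) weight 1/288
  (Y=1, Z=2, W=1, X=1, U=2) weight 1/144
  (Y=1, Z=2, W=1, X=2, U=0) weight 1/288
  (Y=1, Z=2, W=2, X=0, U=1) weight 1/144
  … 3 more
Group by W:
  weight(W=0) = 1/36
  weight(W=1) = 1/24
  weight(W=2) = 1/72
Total weight = 1/36 + 1/24 + 1/72 = 1/12
P(W=0 | obs) = 1/36 / 1/12 = 1/3
P(W=1 | obs) = 1/24 / 1/12 = 1/2
P(W=2 | obs) = 1/72 / 1/12 = 1/6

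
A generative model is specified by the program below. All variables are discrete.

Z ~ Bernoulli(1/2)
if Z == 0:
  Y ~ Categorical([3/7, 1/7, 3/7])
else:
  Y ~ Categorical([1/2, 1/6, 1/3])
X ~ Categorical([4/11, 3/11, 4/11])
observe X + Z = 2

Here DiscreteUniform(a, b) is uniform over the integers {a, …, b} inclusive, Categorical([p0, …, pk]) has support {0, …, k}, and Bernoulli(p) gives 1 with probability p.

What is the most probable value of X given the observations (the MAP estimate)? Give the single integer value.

Enumerate traces; 6 have nonzero weight after conditioning:
  (Z=0, Y=0, X=2) weight 6/77
  (Z=0, Y=1, X=2) weight 2/77
  (Z=0, Y=2, X=2) weight 6/77
  (Z=1, Y=0, X=1) weight 3/44
  (Z=1, Y=1, X=1) weight 1/44
  (Z=1, Y=2, X=1) weight 1/22
Group by X:
  weight(X=1) = 3/22
  weight(X=2) = 2/11
Total weight = 3/22 + 2/11 = 7/22
P(X=1 | obs) = 3/22 / 7/22 = 3/7
P(X=2 | obs) = 2/11 / 7/22 = 4/7
argmax = 2

argmax_v P(X = v | obs) = 2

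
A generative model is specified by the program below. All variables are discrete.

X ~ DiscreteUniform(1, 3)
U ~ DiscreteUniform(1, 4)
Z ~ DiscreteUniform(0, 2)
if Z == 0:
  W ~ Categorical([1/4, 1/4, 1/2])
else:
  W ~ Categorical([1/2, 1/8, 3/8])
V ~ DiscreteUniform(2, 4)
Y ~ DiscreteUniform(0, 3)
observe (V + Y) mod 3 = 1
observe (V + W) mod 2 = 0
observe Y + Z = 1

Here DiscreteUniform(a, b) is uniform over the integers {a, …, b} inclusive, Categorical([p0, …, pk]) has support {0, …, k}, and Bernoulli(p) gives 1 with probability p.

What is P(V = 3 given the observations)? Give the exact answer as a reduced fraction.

Enumerate traces; 36 have nonzero weight after conditioning:
  (X=1, U=1, Z=0, W=1, V=3, Y=1) weight 1/1728
  (X=1, U=1, Z=1, W=0, V=4, Y=0) weight 1/864
  (X=1, U=1, Z=1, W=2, V=4, Y=0) weight 1/1152
  (X=1, U=2, Z=0, W=1, V=3, Y=1) weight 1/1728
  (X=1, U=2, Z=1, W=0, V=4, Y=0) weight 1/864
  (X=1, U=2, Z=1, W=2, V=4, Y=0) weight 1/1152
  (X=1, U=3, Z=0, W=1, V=3, Y=1) weight 1/1728
  (X=1, U=3, Z=1, W=0, V=4, Y=0) weight 1/864
  … 28 more
Group by V:
  weight(V=3) = 1/144
  weight(V=4) = 7/288
Total weight = 1/144 + 7/288 = 1/32
P(V=3 | obs) = 1/144 / 1/32 = 2/9
P(V=4 | obs) = 7/288 / 1/32 = 7/9

P(V = 3 | obs) = 2/9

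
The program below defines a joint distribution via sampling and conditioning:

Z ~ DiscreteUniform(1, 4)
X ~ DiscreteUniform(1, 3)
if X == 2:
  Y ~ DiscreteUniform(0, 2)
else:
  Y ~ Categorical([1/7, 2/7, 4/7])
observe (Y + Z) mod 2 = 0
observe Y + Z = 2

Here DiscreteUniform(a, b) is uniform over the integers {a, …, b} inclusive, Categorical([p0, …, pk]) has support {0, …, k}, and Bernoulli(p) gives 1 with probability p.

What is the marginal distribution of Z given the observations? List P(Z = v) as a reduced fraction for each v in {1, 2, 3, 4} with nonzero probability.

Enumerate traces; 6 have nonzero weight after conditioning:
  (Z=1, X=1, Y=1) weight 1/42
  (Z=1, X=2, Y=1) weight 1/36
  (Z=1, X=3, Y=1) weight 1/42
  (Z=2, X=1, Y=0) weight 1/84
  (Z=2, X=2, Y=0) weight 1/36
  (Z=2, X=3, Y=0) weight 1/84
Group by Z:
  weight(Z=1) = 19/252
  weight(Z=2) = 13/252
Total weight = 19/252 + 13/252 = 8/63
P(Z=1 | obs) = 19/252 / 8/63 = 19/32
P(Z=2 | obs) = 13/252 / 8/63 = 13/32

P(Z=1) = 19/32, P(Z=2) = 13/32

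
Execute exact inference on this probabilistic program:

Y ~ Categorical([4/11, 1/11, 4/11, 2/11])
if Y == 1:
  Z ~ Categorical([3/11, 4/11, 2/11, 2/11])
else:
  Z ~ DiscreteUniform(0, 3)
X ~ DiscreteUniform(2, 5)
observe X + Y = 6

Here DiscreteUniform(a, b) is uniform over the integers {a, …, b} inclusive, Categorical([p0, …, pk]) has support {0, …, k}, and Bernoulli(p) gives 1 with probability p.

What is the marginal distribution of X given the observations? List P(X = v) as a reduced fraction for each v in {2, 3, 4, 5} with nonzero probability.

P(X=3) = 2/7, P(X=4) = 4/7, P(X=5) = 1/7

Enumerate traces; 12 have nonzero weight after conditioning:
  (Y=1, Z=0, X=5) weight 3/484
  (Y=1, Z=1, X=5) weight 1/121
  (Y=1, Z=2, X=5) weight 1/242
  (Y=1, Z=3, X=5) weight 1/242
  (Y=2, Z=0, X=4) weight 1/44
  (Y=2, Z=1, X=4) weight 1/44
  (Y=2, Z=2, X=4) weight 1/44
  (Y=2, Z=3, X=4) weight 1/44
  (Y=3, Z=0, X=3) weight 1/88
  … 3 more
Group by X:
  weight(X=3) = 1/22
  weight(X=4) = 1/11
  weight(X=5) = 1/44
Total weight = 1/22 + 1/11 + 1/44 = 7/44
P(X=3 | obs) = 1/22 / 7/44 = 2/7
P(X=4 | obs) = 1/11 / 7/44 = 4/7
P(X=5 | obs) = 1/44 / 7/44 = 1/7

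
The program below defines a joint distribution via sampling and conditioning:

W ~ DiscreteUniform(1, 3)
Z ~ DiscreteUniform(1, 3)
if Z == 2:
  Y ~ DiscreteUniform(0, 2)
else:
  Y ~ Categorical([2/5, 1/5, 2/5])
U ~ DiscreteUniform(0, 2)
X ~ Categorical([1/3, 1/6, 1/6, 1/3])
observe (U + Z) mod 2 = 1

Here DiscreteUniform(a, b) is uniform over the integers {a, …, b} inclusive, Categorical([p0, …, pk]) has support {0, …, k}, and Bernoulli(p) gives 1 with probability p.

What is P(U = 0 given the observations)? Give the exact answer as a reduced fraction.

Enumerate traces; 180 have nonzero weight after conditioning:
  (W=1, Z=1, Y=0, U=0, X=0) weight 2/405
  (W=1, Z=1, Y=0, U=0, X=1) weight 1/405
  (W=1, Z=1, Y=0, U=0, X=2) weight 1/405
  (W=1, Z=1, Y=0, U=0, X=3) weight 2/405
  (W=1, Z=1, Y=0, U=2, X=0) weight 2/405
  (W=1, Z=1, Y=0, U=2, X=1) weight 1/405
  (W=1, Z=1, Y=0, U=2, X=2) weight 1/405
  (W=1, Z=1, Y=0, U=2, X=3) weight 2/405
  (W=1, Z=2, Y=0, U=1, X=0) weight 1/243
  … 171 more
Group by U:
  weight(U=0) = 2/9
  weight(U=1) = 1/9
  weight(U=2) = 2/9
Total weight = 2/9 + 1/9 + 2/9 = 5/9
P(U=0 | obs) = 2/9 / 5/9 = 2/5
P(U=1 | obs) = 1/9 / 5/9 = 1/5
P(U=2 | obs) = 2/9 / 5/9 = 2/5

P(U = 0 | obs) = 2/5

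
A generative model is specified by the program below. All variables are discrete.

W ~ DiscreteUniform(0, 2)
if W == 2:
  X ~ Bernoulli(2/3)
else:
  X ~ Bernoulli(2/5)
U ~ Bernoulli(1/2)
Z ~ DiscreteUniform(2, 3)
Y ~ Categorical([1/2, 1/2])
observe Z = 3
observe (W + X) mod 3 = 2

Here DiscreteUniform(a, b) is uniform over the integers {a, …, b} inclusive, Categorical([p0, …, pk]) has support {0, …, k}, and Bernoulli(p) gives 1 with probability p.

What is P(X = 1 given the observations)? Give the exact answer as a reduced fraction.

Enumerate traces; 8 have nonzero weight after conditioning:
  (W=1, X=1, U=0, Z=3, Y=0) weight 1/60
  (W=1, X=1, U=0, Z=3, Y=1) weight 1/60
  (W=1, X=1, U=1, Z=3, Y=0) weight 1/60
  (W=1, X=1, U=1, Z=3, Y=1) weight 1/60
  (W=2, X=0, U=0, Z=3, Y=0) weight 1/72
  (W=2, X=0, U=0, Z=3, Y=1) weight 1/72
  (W=2, X=0, U=1, Z=3, Y=0) weight 1/72
  (W=2, X=0, U=1, Z=3, Y=1) weight 1/72
Group by X:
  weight(X=0) = 1/18
  weight(X=1) = 1/15
Total weight = 1/18 + 1/15 = 11/90
P(X=0 | obs) = 1/18 / 11/90 = 5/11
P(X=1 | obs) = 1/15 / 11/90 = 6/11

P(X = 1 | obs) = 6/11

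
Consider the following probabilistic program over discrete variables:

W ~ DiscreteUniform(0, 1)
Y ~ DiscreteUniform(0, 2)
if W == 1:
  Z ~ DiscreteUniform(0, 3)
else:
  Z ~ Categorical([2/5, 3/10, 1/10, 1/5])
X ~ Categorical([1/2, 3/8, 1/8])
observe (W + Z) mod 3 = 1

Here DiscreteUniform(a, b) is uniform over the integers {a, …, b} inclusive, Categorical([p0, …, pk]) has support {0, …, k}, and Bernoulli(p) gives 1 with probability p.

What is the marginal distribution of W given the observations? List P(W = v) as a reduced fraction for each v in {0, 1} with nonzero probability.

Enumerate traces; 27 have nonzero weight after conditioning:
  (W=0, Y=0, Z=1, X=0) weight 1/40
  (W=0, Y=0, Z=1, X=1) weight 3/160
  (W=0, Y=0, Z=1, X=2) weight 1/160
  (W=0, Y=1, Z=1, X=0) weight 1/40
  (W=0, Y=1, Z=1, X=1) weight 3/160
  (W=0, Y=1, Z=1, X=2) weight 1/160
  (W=0, Y=2, Z=1, X=0) weight 1/40
  (W=0, Y=2, Z=1, X=1) weight 3/160
  (W=1, Y=0, Z=0, X=0) weight 1/48
  … 18 more
Group by W:
  weight(W=0) = 3/20
  weight(W=1) = 1/4
Total weight = 3/20 + 1/4 = 2/5
P(W=0 | obs) = 3/20 / 2/5 = 3/8
P(W=1 | obs) = 1/4 / 2/5 = 5/8

P(W=0) = 3/8, P(W=1) = 5/8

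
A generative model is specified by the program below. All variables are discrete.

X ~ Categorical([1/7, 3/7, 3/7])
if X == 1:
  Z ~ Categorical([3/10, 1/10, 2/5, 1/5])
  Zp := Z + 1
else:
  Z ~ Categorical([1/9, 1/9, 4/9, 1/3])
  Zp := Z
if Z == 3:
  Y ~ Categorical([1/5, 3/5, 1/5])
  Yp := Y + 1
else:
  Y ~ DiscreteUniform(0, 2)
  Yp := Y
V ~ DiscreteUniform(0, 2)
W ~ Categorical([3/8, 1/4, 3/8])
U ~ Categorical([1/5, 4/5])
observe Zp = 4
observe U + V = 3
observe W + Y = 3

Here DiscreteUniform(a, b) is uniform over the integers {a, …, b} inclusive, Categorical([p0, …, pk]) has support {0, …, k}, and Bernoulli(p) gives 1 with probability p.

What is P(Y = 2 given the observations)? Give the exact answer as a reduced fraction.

Enumerate traces; 2 have nonzero weight after conditioning:
  (X=1, Z=3, Y=1, V=2, W=2, U=1) weight 9/1750
  (X=1, Z=3, Y=2, V=2, W=1, U=1) weight 1/875
Group by Y:
  weight(Y=1) = 9/1750
  weight(Y=2) = 1/875
Total weight = 9/1750 + 1/875 = 11/1750
P(Y=1 | obs) = 9/1750 / 11/1750 = 9/11
P(Y=2 | obs) = 1/875 / 11/1750 = 2/11

P(Y = 2 | obs) = 2/11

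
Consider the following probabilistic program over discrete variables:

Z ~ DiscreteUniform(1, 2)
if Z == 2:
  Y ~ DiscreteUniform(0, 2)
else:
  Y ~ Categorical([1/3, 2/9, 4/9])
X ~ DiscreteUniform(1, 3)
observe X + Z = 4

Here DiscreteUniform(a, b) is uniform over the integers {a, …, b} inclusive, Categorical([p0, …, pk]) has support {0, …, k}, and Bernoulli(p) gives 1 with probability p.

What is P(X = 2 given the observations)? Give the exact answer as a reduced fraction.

P(X = 2 | obs) = 1/2

Enumerate traces; 6 have nonzero weight after conditioning:
  (Z=1, Y=0, X=3) weight 1/18
  (Z=1, Y=1, X=3) weight 1/27
  (Z=1, Y=2, X=3) weight 2/27
  (Z=2, Y=0, X=2) weight 1/18
  (Z=2, Y=1, X=2) weight 1/18
  (Z=2, Y=2, X=2) weight 1/18
Group by X:
  weight(X=2) = 1/6
  weight(X=3) = 1/6
Total weight = 1/6 + 1/6 = 1/3
P(X=2 | obs) = 1/6 / 1/3 = 1/2
P(X=3 | obs) = 1/6 / 1/3 = 1/2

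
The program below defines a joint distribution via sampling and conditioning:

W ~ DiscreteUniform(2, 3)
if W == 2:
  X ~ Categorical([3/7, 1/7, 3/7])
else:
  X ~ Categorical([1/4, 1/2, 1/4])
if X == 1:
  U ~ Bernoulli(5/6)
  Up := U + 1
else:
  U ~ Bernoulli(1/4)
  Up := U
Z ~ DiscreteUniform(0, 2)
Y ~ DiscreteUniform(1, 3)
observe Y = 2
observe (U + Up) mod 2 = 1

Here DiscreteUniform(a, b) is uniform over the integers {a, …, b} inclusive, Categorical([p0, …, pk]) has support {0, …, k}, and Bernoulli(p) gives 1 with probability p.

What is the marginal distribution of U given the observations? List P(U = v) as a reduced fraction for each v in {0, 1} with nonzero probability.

P(U=0) = 1/6, P(U=1) = 5/6

Enumerate traces; 12 have nonzero weight after conditioning:
  (W=2, X=1, U=0, Z=0, Y=2) weight 1/756
  (W=2, X=1, U=0, Z=1, Y=2) weight 1/756
  (W=2, X=1, U=0, Z=2, Y=2) weight 1/756
  (W=2, X=1, U=1, Z=0, Y=2) weight 5/756
  (W=2, X=1, U=1, Z=1, Y=2) weight 5/756
  (W=2, X=1, U=1, Z=2, Y=2) weight 5/756
  (W=3, X=1, U=0, Z=0, Y=2) weight 1/216
  (W=3, X=1, U=0, Z=1, Y=2) weight 1/216
  … 4 more
Group by U:
  weight(U=0) = 1/56
  weight(U=1) = 5/56
Total weight = 1/56 + 5/56 = 3/28
P(U=0 | obs) = 1/56 / 3/28 = 1/6
P(U=1 | obs) = 5/56 / 3/28 = 5/6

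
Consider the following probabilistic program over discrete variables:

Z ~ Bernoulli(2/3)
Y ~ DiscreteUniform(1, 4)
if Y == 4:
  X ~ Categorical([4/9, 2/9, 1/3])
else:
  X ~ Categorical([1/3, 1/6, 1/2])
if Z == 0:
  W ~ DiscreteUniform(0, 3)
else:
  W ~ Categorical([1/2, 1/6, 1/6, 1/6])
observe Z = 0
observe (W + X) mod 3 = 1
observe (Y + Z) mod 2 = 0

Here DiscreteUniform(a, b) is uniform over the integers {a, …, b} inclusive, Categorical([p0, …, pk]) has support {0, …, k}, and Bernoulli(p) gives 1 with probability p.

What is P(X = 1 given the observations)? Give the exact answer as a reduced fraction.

P(X = 1 | obs) = 14/43

Enumerate traces; 8 have nonzero weight after conditioning:
  (Z=0, Y=2, X=0, W=1) weight 1/144
  (Z=0, Y=2, X=1, W=0) weight 1/288
  (Z=0, Y=2, X=1, W=3) weight 1/288
  (Z=0, Y=2, X=2, W=2) weight 1/96
  (Z=0, Y=4, X=0, W=1) weight 1/108
  (Z=0, Y=4, X=1, W=0) weight 1/216
  (Z=0, Y=4, X=1, W=3) weight 1/216
  (Z=0, Y=4, X=2, W=2) weight 1/144
Group by X:
  weight(X=0) = 7/432
  weight(X=1) = 7/432
  weight(X=2) = 5/288
Total weight = 7/432 + 7/432 + 5/288 = 43/864
P(X=0 | obs) = 7/432 / 43/864 = 14/43
P(X=1 | obs) = 7/432 / 43/864 = 14/43
P(X=2 | obs) = 5/288 / 43/864 = 15/43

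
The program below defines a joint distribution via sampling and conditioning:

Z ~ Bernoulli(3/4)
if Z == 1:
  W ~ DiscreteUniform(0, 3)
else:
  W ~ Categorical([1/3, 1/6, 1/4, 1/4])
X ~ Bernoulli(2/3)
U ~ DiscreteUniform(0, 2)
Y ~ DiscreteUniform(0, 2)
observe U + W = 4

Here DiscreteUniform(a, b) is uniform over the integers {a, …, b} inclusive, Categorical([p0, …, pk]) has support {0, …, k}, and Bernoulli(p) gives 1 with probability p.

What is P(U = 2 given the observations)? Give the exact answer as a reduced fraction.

Enumerate traces; 24 have nonzero weight after conditioning:
  (Z=0, W=2, X=0, U=2, Y=0) weight 1/432
  (Z=0, W=2, X=0, U=2, Y=1) weight 1/432
  (Z=0, W=2, X=0, U=2, Y=2) weight 1/432
  (Z=0, W=2, X=1, U=2, Y=0) weight 1/216
  (Z=0, W=2, X=1, U=2, Y=1) weight 1/216
  (Z=0, W=2, X=1, U=2, Y=2) weight 1/216
  (Z=0, W=3, X=0, U=1, Y=0) weight 1/432
  (Z=0, W=3, X=0, U=1, Y=1) weight 1/432
  … 16 more
Group by U:
  weight(U=1) = 1/12
  weight(U=2) = 1/12
Total weight = 1/12 + 1/12 = 1/6
P(U=1 | obs) = 1/12 / 1/6 = 1/2
P(U=2 | obs) = 1/12 / 1/6 = 1/2

P(U = 2 | obs) = 1/2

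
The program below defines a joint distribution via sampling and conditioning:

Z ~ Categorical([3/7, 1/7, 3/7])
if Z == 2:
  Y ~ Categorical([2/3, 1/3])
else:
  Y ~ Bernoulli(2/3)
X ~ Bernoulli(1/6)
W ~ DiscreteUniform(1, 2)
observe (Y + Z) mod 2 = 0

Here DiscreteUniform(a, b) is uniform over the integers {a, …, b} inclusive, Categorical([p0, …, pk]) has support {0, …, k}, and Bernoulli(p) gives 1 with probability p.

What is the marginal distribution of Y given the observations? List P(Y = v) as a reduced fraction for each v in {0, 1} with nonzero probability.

Enumerate traces; 12 have nonzero weight after conditioning:
  (Z=0, Y=0, X=0, W=1) weight 5/84
  (Z=0, Y=0, X=0, W=2) weight 5/84
  (Z=0, Y=0, X=1, W=1) weight 1/84
  (Z=0, Y=0, X=1, W=2) weight 1/84
  (Z=1, Y=1, X=0, W=1) weight 5/126
  (Z=1, Y=1, X=0, W=2) weight 5/126
  (Z=1, Y=1, X=1, W=1) weight 1/126
  (Z=1, Y=1, X=1, W=2) weight 1/126
  … 4 more
Group by Y:
  weight(Y=0) = 3/7
  weight(Y=1) = 2/21
Total weight = 3/7 + 2/21 = 11/21
P(Y=0 | obs) = 3/7 / 11/21 = 9/11
P(Y=1 | obs) = 2/21 / 11/21 = 2/11

P(Y=0) = 9/11, P(Y=1) = 2/11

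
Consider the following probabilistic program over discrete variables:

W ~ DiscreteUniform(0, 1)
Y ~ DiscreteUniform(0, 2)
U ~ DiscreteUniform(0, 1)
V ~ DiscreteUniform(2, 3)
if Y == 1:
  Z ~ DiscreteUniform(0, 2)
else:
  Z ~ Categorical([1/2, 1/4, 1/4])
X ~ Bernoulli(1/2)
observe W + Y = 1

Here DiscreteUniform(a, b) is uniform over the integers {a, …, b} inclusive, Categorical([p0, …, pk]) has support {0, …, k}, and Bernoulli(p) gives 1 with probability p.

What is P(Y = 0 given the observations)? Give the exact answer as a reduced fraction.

Enumerate traces; 48 have nonzero weight after conditioning:
  (W=0, Y=1, U=0, V=2, Z=0, X=0) weight 1/144
  (W=0, Y=1, U=0, V=2, Z=0, X=1) weight 1/144
  (W=0, Y=1, U=0, V=2, Z=1, X=0) weight 1/144
  (W=0, Y=1, U=0, V=2, Z=1, X=1) weight 1/144
  (W=0, Y=1, U=0, V=2, Z=2, X=0) weight 1/144
  (W=0, Y=1, U=0, V=2, Z=2, X=1) weight 1/144
  (W=0, Y=1, U=0, V=3, Z=0, X=0) weight 1/144
  (W=0, Y=1, U=0, V=3, Z=0, X=1) weight 1/144
  (W=1, Y=0, U=0, V=2, Z=0, X=0) weight 1/96
  … 39 more
Group by Y:
  weight(Y=0) = 1/6
  weight(Y=1) = 1/6
Total weight = 1/6 + 1/6 = 1/3
P(Y=0 | obs) = 1/6 / 1/3 = 1/2
P(Y=1 | obs) = 1/6 / 1/3 = 1/2

P(Y = 0 | obs) = 1/2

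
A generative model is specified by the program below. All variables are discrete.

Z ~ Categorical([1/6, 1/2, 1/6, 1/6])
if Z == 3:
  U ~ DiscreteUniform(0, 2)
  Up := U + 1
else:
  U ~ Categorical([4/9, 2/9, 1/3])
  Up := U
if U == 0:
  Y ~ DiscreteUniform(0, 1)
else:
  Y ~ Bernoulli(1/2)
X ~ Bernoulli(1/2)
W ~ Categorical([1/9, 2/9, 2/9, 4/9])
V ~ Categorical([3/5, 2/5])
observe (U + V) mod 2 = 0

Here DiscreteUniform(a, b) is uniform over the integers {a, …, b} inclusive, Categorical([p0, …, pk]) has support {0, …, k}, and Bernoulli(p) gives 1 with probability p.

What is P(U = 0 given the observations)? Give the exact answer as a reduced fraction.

P(U = 0 | obs) = 69/149

Enumerate traces; 192 have nonzero weight after conditioning:
  (Z=0, U=0, Y=0, X=0, W=0, V=0) weight 1/810
  (Z=0, U=0, Y=0, X=0, W=1, V=0) weight 1/405
  (Z=0, U=0, Y=0, X=0, W=2, V=0) weight 1/405
  (Z=0, U=0, Y=0, X=0, W=3, V=0) weight 2/405
  (Z=0, U=0, Y=0, X=1, W=0, V=0) weight 1/810
  (Z=0, U=0, Y=0, X=1, W=1, V=0) weight 1/405
  (Z=0, U=0, Y=0, X=1, W=2, V=0) weight 1/405
  (Z=0, U=0, Y=0, X=1, W=3, V=0) weight 2/405
  (Z=0, U=1, Y=0, X=0, W=0, V=1) weight 1/2430
  (Z=0, U=2, Y=0, X=0, W=0, V=0) weight 1/1080
  … 182 more
Group by U:
  weight(U=0) = 23/90
  weight(U=1) = 13/135
  weight(U=2) = 1/5
Total weight = 23/90 + 13/135 + 1/5 = 149/270
P(U=0 | obs) = 23/90 / 149/270 = 69/149
P(U=1 | obs) = 13/135 / 149/270 = 26/149
P(U=2 | obs) = 1/5 / 149/270 = 54/149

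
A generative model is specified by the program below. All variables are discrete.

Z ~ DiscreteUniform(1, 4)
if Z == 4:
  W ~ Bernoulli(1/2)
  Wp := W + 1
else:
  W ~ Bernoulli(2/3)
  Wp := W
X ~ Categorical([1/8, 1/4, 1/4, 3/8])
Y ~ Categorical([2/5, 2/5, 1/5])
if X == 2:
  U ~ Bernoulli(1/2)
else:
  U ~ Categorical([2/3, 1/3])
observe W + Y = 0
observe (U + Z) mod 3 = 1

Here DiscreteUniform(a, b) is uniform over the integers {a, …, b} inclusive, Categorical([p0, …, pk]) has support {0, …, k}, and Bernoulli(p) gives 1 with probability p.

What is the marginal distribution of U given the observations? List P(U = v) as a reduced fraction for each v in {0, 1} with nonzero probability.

P(U=0) = 25/31, P(U=1) = 6/31

Enumerate traces; 12 have nonzero weight after conditioning:
  (Z=1, W=0, X=0, Y=0, U=0) weight 1/360
  (Z=1, W=0, X=1, Y=0, U=0) weight 1/180
  (Z=1, W=0, X=2, Y=0, U=0) weight 1/240
  (Z=1, W=0, X=3, Y=0, U=0) weight 1/120
  (Z=3, W=0, X=0, Y=0, U=1) weight 1/720
  (Z=3, W=0, X=1, Y=0, U=1) weight 1/360
  (Z=3, W=0, X=2, Y=0, U=1) weight 1/240
  (Z=3, W=0, X=3, Y=0, U=1) weight 1/240
  … 4 more
Group by U:
  weight(U=0) = 5/96
  weight(U=1) = 1/80
Total weight = 5/96 + 1/80 = 31/480
P(U=0 | obs) = 5/96 / 31/480 = 25/31
P(U=1 | obs) = 1/80 / 31/480 = 6/31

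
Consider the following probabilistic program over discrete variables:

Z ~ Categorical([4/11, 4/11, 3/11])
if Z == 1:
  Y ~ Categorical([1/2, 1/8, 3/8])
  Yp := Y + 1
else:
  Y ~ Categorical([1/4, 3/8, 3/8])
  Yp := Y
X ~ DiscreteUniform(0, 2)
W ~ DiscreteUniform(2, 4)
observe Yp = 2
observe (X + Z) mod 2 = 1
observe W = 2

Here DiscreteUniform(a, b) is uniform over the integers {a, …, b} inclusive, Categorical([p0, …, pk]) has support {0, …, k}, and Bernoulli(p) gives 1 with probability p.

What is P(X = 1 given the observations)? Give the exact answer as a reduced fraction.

Enumerate traces; 4 have nonzero weight after conditioning:
  (Z=0, Y=2, X=1, W=2) weight 1/66
  (Z=1, Y=1, X=0, W=2) weight 1/198
  (Z=1, Y=1, X=2, W=2) weight 1/198
  (Z=2, Y=2, X=1, W=2) weight 1/88
Group by X:
  weight(X=0) = 1/198
  weight(X=1) = 7/264
  weight(X=2) = 1/198
Total weight = 1/198 + 7/264 + 1/198 = 29/792
P(X=0 | obs) = 1/198 / 29/792 = 4/29
P(X=1 | obs) = 7/264 / 29/792 = 21/29
P(X=2 | obs) = 1/198 / 29/792 = 4/29

P(X = 1 | obs) = 21/29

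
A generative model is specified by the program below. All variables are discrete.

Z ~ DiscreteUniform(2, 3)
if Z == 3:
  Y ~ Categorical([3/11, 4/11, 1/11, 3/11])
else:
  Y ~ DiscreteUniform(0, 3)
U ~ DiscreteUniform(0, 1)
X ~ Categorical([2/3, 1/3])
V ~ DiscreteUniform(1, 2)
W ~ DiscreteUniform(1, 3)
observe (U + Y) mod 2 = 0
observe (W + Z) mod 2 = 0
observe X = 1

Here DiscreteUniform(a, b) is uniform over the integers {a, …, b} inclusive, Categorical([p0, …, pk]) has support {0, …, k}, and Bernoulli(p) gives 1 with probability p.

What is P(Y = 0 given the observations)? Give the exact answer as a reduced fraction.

Enumerate traces; 24 have nonzero weight after conditioning:
  (Z=2, Y=0, U=0, X=1, V=1, W=2) weight 1/288
  (Z=2, Y=0, U=0, X=1, V=2, W=2) weight 1/288
  (Z=2, Y=1, U=1, X=1, V=1, W=2) weight 1/288
  (Z=2, Y=1, U=1, X=1, V=2, W=2) weight 1/288
  (Z=2, Y=2, U=0, X=1, V=1, W=2) weight 1/288
  (Z=2, Y=2, U=0, X=1, V=2, W=2) weight 1/288
  (Z=2, Y=3, U=1, X=1, V=1, W=2) weight 1/288
  (Z=2, Y=3, U=1, X=1, V=2, W=2) weight 1/288
  … 16 more
Group by Y:
  weight(Y=0) = 35/1584
  weight(Y=1) = 43/1584
  weight(Y=2) = 19/1584
  weight(Y=3) = 35/1584
Total weight = 35/1584 + 43/1584 + 19/1584 + 35/1584 = 1/12
P(Y=0 | obs) = 35/1584 / 1/12 = 35/132
P(Y=1 | obs) = 43/1584 / 1/12 = 43/132
P(Y=2 | obs) = 19/1584 / 1/12 = 19/132
P(Y=3 | obs) = 35/1584 / 1/12 = 35/132

P(Y = 0 | obs) = 35/132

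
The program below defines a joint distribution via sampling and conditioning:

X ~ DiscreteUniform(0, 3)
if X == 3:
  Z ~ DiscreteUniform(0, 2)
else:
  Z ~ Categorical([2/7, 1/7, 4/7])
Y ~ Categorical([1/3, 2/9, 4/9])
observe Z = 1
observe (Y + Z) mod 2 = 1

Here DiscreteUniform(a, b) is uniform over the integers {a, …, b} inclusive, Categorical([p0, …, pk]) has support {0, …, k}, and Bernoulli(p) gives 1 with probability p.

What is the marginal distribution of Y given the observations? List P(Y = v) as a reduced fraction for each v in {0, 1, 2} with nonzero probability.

Enumerate traces; 8 have nonzero weight after conditioning:
  (X=0, Z=1, Y=0) weight 1/84
  (X=0, Z=1, Y=2) weight 1/63
  (X=1, Z=1, Y=0) weight 1/84
  (X=1, Z=1, Y=2) weight 1/63
  (X=2, Z=1, Y=0) weight 1/84
  (X=2, Z=1, Y=2) weight 1/63
  (X=3, Z=1, Y=0) weight 1/36
  (X=3, Z=1, Y=2) weight 1/27
Group by Y:
  weight(Y=0) = 4/63
  weight(Y=2) = 16/189
Total weight = 4/63 + 16/189 = 4/27
P(Y=0 | obs) = 4/63 / 4/27 = 3/7
P(Y=2 | obs) = 16/189 / 4/27 = 4/7

P(Y=0) = 3/7, P(Y=2) = 4/7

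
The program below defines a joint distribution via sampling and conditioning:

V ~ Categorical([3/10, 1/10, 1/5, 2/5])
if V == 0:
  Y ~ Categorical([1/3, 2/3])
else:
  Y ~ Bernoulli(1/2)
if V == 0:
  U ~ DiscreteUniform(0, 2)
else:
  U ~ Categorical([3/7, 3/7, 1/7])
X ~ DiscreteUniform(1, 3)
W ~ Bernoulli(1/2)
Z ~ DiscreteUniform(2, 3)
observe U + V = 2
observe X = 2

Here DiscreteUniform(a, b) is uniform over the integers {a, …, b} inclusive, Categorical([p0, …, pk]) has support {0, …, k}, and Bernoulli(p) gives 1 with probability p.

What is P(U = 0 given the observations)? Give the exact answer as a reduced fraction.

P(U = 0 | obs) = 3/8

Enumerate traces; 24 have nonzero weight after conditioning:
  (V=0, Y=0, U=2, X=2, W=0, Z=2) weight 1/360
  (V=0, Y=0, U=2, X=2, W=0, Z=3) weight 1/360
  (V=0, Y=0, U=2, X=2, W=1, Z=2) weight 1/360
  (V=0, Y=0, U=2, X=2, W=1, Z=3) weight 1/360
  (V=0, Y=1, U=2, X=2, W=0, Z=2) weight 1/180
  (V=0, Y=1, U=2, X=2, W=0, Z=3) weight 1/180
  (V=0, Y=1, U=2, X=2, W=1, Z=2) weight 1/180
  (V=0, Y=1, U=2, X=2, W=1, Z=3) weight 1/180
  (V=1, Y=0, U=1, X=2, W=0, Z=2) weight 1/560
  (V=2, Y=0, U=0, X=2, W=0, Z=2) weight 1/280
  … 14 more
Group by U:
  weight(U=0) = 1/35
  weight(U=1) = 1/70
  weight(U=2) = 1/30
Total weight = 1/35 + 1/70 + 1/30 = 8/105
P(U=0 | obs) = 1/35 / 8/105 = 3/8
P(U=1 | obs) = 1/70 / 8/105 = 3/16
P(U=2 | obs) = 1/30 / 8/105 = 7/16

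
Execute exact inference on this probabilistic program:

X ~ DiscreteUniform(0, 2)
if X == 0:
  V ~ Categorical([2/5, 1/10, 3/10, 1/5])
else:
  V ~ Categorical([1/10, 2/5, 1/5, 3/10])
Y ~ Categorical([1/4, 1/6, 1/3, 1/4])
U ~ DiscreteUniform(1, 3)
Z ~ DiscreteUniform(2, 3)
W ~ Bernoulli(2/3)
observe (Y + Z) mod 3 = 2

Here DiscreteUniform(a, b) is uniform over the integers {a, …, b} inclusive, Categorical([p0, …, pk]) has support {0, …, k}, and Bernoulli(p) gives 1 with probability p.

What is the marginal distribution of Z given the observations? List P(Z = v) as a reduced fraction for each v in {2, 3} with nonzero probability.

P(Z=2) = 3/5, P(Z=3) = 2/5

Enumerate traces; 216 have nonzero weight after conditioning:
  (X=0, V=0, Y=0, U=1, Z=2, W=0) weight 1/540
  (X=0, V=0, Y=0, U=1, Z=2, W=1) weight 1/270
  (X=0, V=0, Y=0, U=2, Z=2, W=0) weight 1/540
  (X=0, V=0, Y=0, U=2, Z=2, W=1) weight 1/270
  (X=0, V=0, Y=0, U=3, Z=2, W=0) weight 1/540
  (X=0, V=0, Y=0, U=3, Z=2, W=1) weight 1/270
  (X=0, V=0, Y=2, U=1, Z=3, W=0) weight 1/405
  (X=0, V=0, Y=2, U=1, Z=3, W=1) weight 2/405
  … 208 more
Group by Z:
  weight(Z=2) = 1/4
  weight(Z=3) = 1/6
Total weight = 1/4 + 1/6 = 5/12
P(Z=2 | obs) = 1/4 / 5/12 = 3/5
P(Z=3 | obs) = 1/6 / 5/12 = 2/5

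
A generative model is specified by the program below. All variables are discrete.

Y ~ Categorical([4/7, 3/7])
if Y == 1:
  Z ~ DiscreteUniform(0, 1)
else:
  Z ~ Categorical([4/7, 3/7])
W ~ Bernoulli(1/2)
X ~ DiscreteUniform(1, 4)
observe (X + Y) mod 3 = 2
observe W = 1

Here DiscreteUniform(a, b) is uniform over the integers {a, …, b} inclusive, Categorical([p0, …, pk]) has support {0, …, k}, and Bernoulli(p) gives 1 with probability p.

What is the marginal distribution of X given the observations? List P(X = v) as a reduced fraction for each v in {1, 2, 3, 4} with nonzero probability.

P(X=1) = 3/10, P(X=2) = 2/5, P(X=4) = 3/10

Enumerate traces; 6 have nonzero weight after conditioning:
  (Y=0, Z=0, W=1, X=2) weight 2/49
  (Y=0, Z=1, W=1, X=2) weight 3/98
  (Y=1, Z=0, W=1, X=1) weight 3/112
  (Y=1, Z=0, W=1, X=4) weight 3/112
  (Y=1, Z=1, W=1, X=1) weight 3/112
  (Y=1, Z=1, W=1, X=4) weight 3/112
Group by X:
  weight(X=1) = 3/56
  weight(X=2) = 1/14
  weight(X=4) = 3/56
Total weight = 3/56 + 1/14 + 3/56 = 5/28
P(X=1 | obs) = 3/56 / 5/28 = 3/10
P(X=2 | obs) = 1/14 / 5/28 = 2/5
P(X=4 | obs) = 3/56 / 5/28 = 3/10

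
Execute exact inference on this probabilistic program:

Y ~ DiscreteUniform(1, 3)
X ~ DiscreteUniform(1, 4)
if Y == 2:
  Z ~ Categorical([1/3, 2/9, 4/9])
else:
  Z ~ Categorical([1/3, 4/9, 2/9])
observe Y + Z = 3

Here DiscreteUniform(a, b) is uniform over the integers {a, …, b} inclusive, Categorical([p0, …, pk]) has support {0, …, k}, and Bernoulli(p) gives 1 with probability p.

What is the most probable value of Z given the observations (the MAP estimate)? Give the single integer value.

argmax_v P(Z = v | obs) = 0

Enumerate traces; 12 have nonzero weight after conditioning:
  (Y=1, X=1, Z=2) weight 1/54
  (Y=1, X=2, Z=2) weight 1/54
  (Y=1, X=3, Z=2) weight 1/54
  (Y=1, X=4, Z=2) weight 1/54
  (Y=2, X=1, Z=1) weight 1/54
  (Y=2, X=2, Z=1) weight 1/54
  (Y=2, X=3, Z=1) weight 1/54
  (Y=2, X=4, Z=1) weight 1/54
  (Y=3, X=1, Z=0) weight 1/36
  … 3 more
Group by Z:
  weight(Z=0) = 1/9
  weight(Z=1) = 2/27
  weight(Z=2) = 2/27
Total weight = 1/9 + 2/27 + 2/27 = 7/27
P(Z=0 | obs) = 1/9 / 7/27 = 3/7
P(Z=1 | obs) = 2/27 / 7/27 = 2/7
P(Z=2 | obs) = 2/27 / 7/27 = 2/7
argmax = 0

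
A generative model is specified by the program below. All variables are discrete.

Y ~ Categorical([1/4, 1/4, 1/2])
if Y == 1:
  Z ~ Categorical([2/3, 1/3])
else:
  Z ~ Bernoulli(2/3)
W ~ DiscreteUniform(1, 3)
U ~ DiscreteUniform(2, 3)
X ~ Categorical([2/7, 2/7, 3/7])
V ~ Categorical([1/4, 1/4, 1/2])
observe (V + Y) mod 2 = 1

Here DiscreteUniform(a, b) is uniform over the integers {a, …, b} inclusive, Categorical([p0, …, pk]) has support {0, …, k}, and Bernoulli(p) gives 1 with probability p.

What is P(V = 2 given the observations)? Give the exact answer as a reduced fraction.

Enumerate traces; 144 have nonzero weight after conditioning:
  (Y=0, Z=0, W=1, U=2, X=0, V=1) weight 1/1008
  (Y=0, Z=0, W=1, U=2, X=1, V=1) weight 1/1008
  (Y=0, Z=0, W=1, U=2, X=2, V=1) weight 1/672
  (Y=0, Z=0, W=1, U=3, X=0, V=1) weight 1/1008
  (Y=0, Z=0, W=1, U=3, X=1, V=1) weight 1/1008
  (Y=0, Z=0, W=1, U=3, X=2, V=1) weight 1/672
  (Y=0, Z=0, W=2, U=2, X=0, V=1) weight 1/1008
  (Y=0, Z=0, W=2, U=2, X=1, V=1) weight 1/1008
  (Y=1, Z=0, W=1, U=2, X=0, V=0) weight 1/504
  (Y=1, Z=0, W=1, U=2, X=0, V=2) weight 1/252
  … 134 more
Group by V:
  weight(V=0) = 1/16
  weight(V=1) = 3/16
  weight(V=2) = 1/8
Total weight = 1/16 + 3/16 + 1/8 = 3/8
P(V=0 | obs) = 1/16 / 3/8 = 1/6
P(V=1 | obs) = 3/16 / 3/8 = 1/2
P(V=2 | obs) = 1/8 / 3/8 = 1/3

P(V = 2 | obs) = 1/3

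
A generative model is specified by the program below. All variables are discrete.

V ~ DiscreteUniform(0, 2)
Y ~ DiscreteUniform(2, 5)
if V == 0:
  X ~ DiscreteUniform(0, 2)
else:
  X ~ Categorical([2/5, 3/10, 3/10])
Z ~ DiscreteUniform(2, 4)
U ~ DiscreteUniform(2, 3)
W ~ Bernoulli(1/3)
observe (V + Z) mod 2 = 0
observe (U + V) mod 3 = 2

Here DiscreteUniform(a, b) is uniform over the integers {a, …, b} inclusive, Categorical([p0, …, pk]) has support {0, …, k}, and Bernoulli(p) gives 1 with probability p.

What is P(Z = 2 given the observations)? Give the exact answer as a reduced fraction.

P(Z = 2 | obs) = 1/2

Enumerate traces; 96 have nonzero weight after conditioning:
  (V=0, Y=2, X=0, Z=2, U=2, W=0) weight 1/324
  (V=0, Y=2, X=0, Z=2, U=2, W=1) weight 1/648
  (V=0, Y=2, X=0, Z=4, U=2, W=0) weight 1/324
  (V=0, Y=2, X=0, Z=4, U=2, W=1) weight 1/648
  (V=0, Y=2, X=1, Z=2, U=2, W=0) weight 1/324
  (V=0, Y=2, X=1, Z=2, U=2, W=1) weight 1/648
  (V=0, Y=2, X=1, Z=4, U=2, W=0) weight 1/324
  (V=0, Y=2, X=1, Z=4, U=2, W=1) weight 1/648
  … 88 more
Group by Z:
  weight(Z=2) = 1/9
  weight(Z=4) = 1/9
Total weight = 1/9 + 1/9 = 2/9
P(Z=2 | obs) = 1/9 / 2/9 = 1/2
P(Z=4 | obs) = 1/9 / 2/9 = 1/2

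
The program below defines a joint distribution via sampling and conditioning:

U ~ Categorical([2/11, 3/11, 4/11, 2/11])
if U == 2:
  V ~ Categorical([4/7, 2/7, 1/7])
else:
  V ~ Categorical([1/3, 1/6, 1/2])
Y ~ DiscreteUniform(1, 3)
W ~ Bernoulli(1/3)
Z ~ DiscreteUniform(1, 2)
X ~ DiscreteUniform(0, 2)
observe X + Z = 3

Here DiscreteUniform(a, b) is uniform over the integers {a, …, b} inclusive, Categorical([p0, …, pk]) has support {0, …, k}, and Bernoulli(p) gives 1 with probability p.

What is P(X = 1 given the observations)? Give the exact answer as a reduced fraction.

P(X = 1 | obs) = 1/2

Enumerate traces; 144 have nonzero weight after conditioning:
  (U=0, V=0, Y=1, W=0, Z=1, X=2) weight 2/891
  (U=0, V=0, Y=1, W=0, Z=2, X=1) weight 2/891
  (U=0, V=0, Y=1, W=1, Z=1, X=2) weight 1/891
  (U=0, V=0, Y=1, W=1, Z=2, X=1) weight 1/891
  (U=0, V=0, Y=2, W=0, Z=1, X=2) weight 2/891
  (U=0, V=0, Y=2, W=0, Z=2, X=1) weight 2/891
  (U=0, V=0, Y=2, W=1, Z=1, X=2) weight 1/891
  (U=0, V=0, Y=2, W=1, Z=2, X=1) weight 1/891
  … 136 more
Group by X:
  weight(X=1) = 1/6
  weight(X=2) = 1/6
Total weight = 1/6 + 1/6 = 1/3
P(X=1 | obs) = 1/6 / 1/3 = 1/2
P(X=2 | obs) = 1/6 / 1/3 = 1/2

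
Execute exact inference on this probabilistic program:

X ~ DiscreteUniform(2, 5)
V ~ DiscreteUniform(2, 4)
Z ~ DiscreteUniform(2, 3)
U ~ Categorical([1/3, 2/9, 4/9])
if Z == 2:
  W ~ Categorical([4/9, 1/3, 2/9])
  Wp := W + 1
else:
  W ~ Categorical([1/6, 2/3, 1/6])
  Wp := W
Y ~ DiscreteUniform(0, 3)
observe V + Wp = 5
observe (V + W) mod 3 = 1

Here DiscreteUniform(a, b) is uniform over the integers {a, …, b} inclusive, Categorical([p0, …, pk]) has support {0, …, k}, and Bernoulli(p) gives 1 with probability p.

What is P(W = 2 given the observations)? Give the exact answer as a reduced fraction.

Enumerate traces; 144 have nonzero weight after conditioning:
  (X=2, V=2, Z=2, U=0, W=2, Y=0) weight 1/1296
  (X=2, V=2, Z=2, U=0, W=2, Y=1) weight 1/1296
  (X=2, V=2, Z=2, U=0, W=2, Y=2) weight 1/1296
  (X=2, V=2, Z=2, U=0, W=2, Y=3) weight 1/1296
  (X=2, V=2, Z=2, U=1, W=2, Y=0) weight 1/1944
  (X=2, V=2, Z=2, U=1, W=2, Y=1) weight 1/1944
  (X=2, V=2, Z=2, U=1, W=2, Y=2) weight 1/1944
  (X=2, V=2, Z=2, U=1, W=2, Y=3) weight 1/1944
  (X=2, V=3, Z=2, U=0, W=1, Y=0) weight 1/864
  (X=2, V=4, Z=2, U=0, W=0, Y=0) weight 1/648
  … 134 more
Group by W:
  weight(W=0) = 2/27
  weight(W=1) = 1/18
  weight(W=2) = 1/27
Total weight = 2/27 + 1/18 + 1/27 = 1/6
P(W=0 | obs) = 2/27 / 1/6 = 4/9
P(W=1 | obs) = 1/18 / 1/6 = 1/3
P(W=2 | obs) = 1/27 / 1/6 = 2/9

P(W = 2 | obs) = 2/9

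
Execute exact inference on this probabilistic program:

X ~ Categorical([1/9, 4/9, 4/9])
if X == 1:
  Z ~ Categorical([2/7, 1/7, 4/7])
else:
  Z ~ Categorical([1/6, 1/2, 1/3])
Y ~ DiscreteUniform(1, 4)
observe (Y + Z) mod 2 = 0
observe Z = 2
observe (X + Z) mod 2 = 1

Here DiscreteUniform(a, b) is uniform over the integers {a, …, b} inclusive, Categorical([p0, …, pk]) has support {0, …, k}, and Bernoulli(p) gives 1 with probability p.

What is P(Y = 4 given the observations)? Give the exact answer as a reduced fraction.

Enumerate traces; 2 have nonzero weight after conditioning:
  (X=1, Z=2, Y=2) weight 4/63
  (X=1, Z=2, Y=4) weight 4/63
Group by Y:
  weight(Y=2) = 4/63
  weight(Y=4) = 4/63
Total weight = 4/63 + 4/63 = 8/63
P(Y=2 | obs) = 4/63 / 8/63 = 1/2
P(Y=4 | obs) = 4/63 / 8/63 = 1/2

P(Y = 4 | obs) = 1/2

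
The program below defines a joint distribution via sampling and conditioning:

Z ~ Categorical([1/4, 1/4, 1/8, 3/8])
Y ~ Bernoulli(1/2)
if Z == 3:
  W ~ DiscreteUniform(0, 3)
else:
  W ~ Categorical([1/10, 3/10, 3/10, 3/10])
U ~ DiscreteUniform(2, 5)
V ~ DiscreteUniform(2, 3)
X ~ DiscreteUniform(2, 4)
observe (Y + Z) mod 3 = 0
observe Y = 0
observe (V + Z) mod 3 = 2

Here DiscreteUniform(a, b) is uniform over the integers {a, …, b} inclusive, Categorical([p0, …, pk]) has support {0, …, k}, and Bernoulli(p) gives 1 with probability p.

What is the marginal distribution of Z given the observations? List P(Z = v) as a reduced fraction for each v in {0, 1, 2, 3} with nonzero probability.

Enumerate traces; 96 have nonzero weight after conditioning:
  (Z=0, Y=0, W=0, U=2, V=2, X=2) weight 1/1920
  (Z=0, Y=0, W=0, U=2, V=2, X=3) weight 1/1920
  (Z=0, Y=0, W=0, U=2, V=2, X=4) weight 1/1920
  (Z=0, Y=0, W=0, U=3, V=2, X=2) weight 1/1920
  (Z=0, Y=0, W=0, U=3, V=2, X=3) weight 1/1920
  (Z=0, Y=0, W=0, U=3, V=2, X=4) weight 1/1920
  (Z=0, Y=0, W=0, U=4, V=2, X=2) weight 1/1920
  (Z=0, Y=0, W=0, U=4, V=2, X=3) weight 1/1920
  (Z=3, Y=0, W=0, U=2, V=2, X=2) weight 1/512
  … 87 more
Group by Z:
  weight(Z=0) = 1/16
  weight(Z=3) = 3/32
Total weight = 1/16 + 3/32 = 5/32
P(Z=0 | obs) = 1/16 / 5/32 = 2/5
P(Z=3 | obs) = 3/32 / 5/32 = 3/5

P(Z=0) = 2/5, P(Z=3) = 3/5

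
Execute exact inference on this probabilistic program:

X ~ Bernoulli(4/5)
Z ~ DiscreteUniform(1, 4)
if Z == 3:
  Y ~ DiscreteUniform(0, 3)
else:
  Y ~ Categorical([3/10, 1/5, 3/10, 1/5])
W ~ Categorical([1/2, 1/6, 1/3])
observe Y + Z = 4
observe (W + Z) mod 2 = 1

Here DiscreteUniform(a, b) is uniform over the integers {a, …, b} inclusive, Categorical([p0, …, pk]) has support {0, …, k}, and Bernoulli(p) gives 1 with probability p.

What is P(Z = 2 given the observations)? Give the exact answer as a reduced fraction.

Enumerate traces; 12 have nonzero weight after conditioning:
  (X=0, Z=1, Y=3, W=0) weight 1/200
  (X=0, Z=1, Y=3, W=2) weight 1/300
  (X=0, Z=2, Y=2, W=1) weight 1/400
  (X=0, Z=3, Y=1, W=0) weight 1/160
  (X=0, Z=3, Y=1, W=2) weight 1/240
  (X=0, Z=4, Y=0, W=1) weight 1/400
  (X=1, Z=1, Y=3, W=0) weight 1/50
  (X=1, Z=1, Y=3, W=2) weight 1/75
  … 4 more
Group by Z:
  weight(Z=1) = 1/24
  weight(Z=2) = 1/80
  weight(Z=3) = 5/96
  weight(Z=4) = 1/80
Total weight = 1/24 + 1/80 + 5/96 + 1/80 = 19/160
P(Z=1 | obs) = 1/24 / 19/160 = 20/57
P(Z=2 | obs) = 1/80 / 19/160 = 2/19
P(Z=3 | obs) = 5/96 / 19/160 = 25/57
P(Z=4 | obs) = 1/80 / 19/160 = 2/19

P(Z = 2 | obs) = 2/19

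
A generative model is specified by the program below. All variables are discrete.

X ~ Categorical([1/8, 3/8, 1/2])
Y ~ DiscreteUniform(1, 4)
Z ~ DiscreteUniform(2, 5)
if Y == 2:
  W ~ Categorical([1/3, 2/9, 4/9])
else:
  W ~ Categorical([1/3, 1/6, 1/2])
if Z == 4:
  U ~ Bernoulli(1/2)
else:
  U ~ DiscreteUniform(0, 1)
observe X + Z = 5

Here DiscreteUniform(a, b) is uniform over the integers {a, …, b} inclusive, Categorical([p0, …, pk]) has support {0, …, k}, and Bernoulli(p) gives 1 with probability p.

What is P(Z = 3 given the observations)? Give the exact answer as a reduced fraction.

P(Z = 3 | obs) = 1/2

Enumerate traces; 72 have nonzero weight after conditioning:
  (X=0, Y=1, Z=5, W=0, U=0) weight 1/768
  (X=0, Y=1, Z=5, W=0, U=1) weight 1/768
  (X=0, Y=1, Z=5, W=1, U=0) weight 1/1536
  (X=0, Y=1, Z=5, W=1, U=1) weight 1/1536
  (X=0, Y=1, Z=5, W=2, U=0) weight 1/512
  (X=0, Y=1, Z=5, W=2, U=1) weight 1/512
  (X=0, Y=2, Z=5, W=0, U=0) weight 1/768
  (X=0, Y=2, Z=5, W=0, U=1) weight 1/768
  (X=1, Y=1, Z=4, W=0, U=0) weight 1/256
  (X=2, Y=1, Z=3, W=0, U=0) weight 1/192
  … 62 more
Group by Z:
  weight(Z=3) = 1/8
  weight(Z=4) = 3/32
  weight(Z=5) = 1/32
Total weight = 1/8 + 3/32 + 1/32 = 1/4
P(Z=3 | obs) = 1/8 / 1/4 = 1/2
P(Z=4 | obs) = 3/32 / 1/4 = 3/8
P(Z=5 | obs) = 1/32 / 1/4 = 1/8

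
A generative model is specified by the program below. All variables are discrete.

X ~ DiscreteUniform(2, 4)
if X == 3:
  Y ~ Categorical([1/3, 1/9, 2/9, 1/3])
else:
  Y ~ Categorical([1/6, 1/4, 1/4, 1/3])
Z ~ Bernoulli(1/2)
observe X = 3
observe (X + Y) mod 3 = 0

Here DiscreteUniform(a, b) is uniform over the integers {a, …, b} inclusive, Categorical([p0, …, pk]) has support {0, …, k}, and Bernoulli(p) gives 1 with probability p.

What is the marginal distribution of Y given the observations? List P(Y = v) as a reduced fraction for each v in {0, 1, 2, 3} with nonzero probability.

P(Y=0) = 1/2, P(Y=3) = 1/2

Enumerate traces; 4 have nonzero weight after conditioning:
  (X=3, Y=0, Z=0) weight 1/18
  (X=3, Y=0, Z=1) weight 1/18
  (X=3, Y=3, Z=0) weight 1/18
  (X=3, Y=3, Z=1) weight 1/18
Group by Y:
  weight(Y=0) = 1/9
  weight(Y=3) = 1/9
Total weight = 1/9 + 1/9 = 2/9
P(Y=0 | obs) = 1/9 / 2/9 = 1/2
P(Y=3 | obs) = 1/9 / 2/9 = 1/2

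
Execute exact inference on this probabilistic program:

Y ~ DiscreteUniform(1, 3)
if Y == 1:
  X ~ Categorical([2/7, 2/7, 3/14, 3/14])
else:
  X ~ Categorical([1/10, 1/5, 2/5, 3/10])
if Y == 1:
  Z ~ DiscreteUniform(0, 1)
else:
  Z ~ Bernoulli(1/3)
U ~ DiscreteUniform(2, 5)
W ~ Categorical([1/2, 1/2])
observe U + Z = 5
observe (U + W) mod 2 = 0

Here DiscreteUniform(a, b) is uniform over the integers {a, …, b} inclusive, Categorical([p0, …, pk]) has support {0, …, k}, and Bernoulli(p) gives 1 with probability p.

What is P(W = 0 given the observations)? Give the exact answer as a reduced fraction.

P(W = 0 | obs) = 7/18

Enumerate traces; 24 have nonzero weight after conditioning:
  (Y=1, X=0, Z=0, U=5, W=1) weight 1/168
  (Y=1, X=0, Z=1, U=4, W=0) weight 1/168
  (Y=1, X=1, Z=0, U=5, W=1) weight 1/168
  (Y=1, X=1, Z=1, U=4, W=0) weight 1/168
  (Y=1, X=2, Z=0, U=5, W=1) weight 1/224
  (Y=1, X=2, Z=1, U=4, W=0) weight 1/224
  (Y=1, X=3, Z=0, U=5, W=1) weight 1/224
  (Y=1, X=3, Z=1, U=4, W=0) weight 1/224
  … 16 more
Group by W:
  weight(W=0) = 7/144
  weight(W=1) = 11/144
Total weight = 7/144 + 11/144 = 1/8
P(W=0 | obs) = 7/144 / 1/8 = 7/18
P(W=1 | obs) = 11/144 / 1/8 = 11/18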